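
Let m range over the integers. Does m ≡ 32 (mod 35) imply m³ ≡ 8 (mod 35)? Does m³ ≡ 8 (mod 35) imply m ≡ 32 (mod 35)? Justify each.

The forward direction holds; the converse fails.

(⟸) This fails: take m = 2. Then 2³ = 8 ≡ 8 (mod 35), yet 2 ≡ 2 (mod 35), not 32.

(⟹) Suppose m ≡ 32 (mod 35). Write m = 35j + 32. Then (35j + 32)³ = 42875j³ + 117600j² + 107520j + 32768 = 35(1225j³ + 3360j² + 3072j + 936) + 8, so m³ ≡ 8 (mod 35).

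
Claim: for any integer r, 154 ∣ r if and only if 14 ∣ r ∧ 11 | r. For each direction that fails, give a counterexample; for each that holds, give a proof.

The biconditional holds.

(⟸) Suppose 14 ∣ r and 11 ∣ r. Any common multiple of 14 and 11 is a multiple of their lcm; here gcd(14, 11) = 1, so lcm(14, 11) = 14·11 = 154, so 154 ∣ r.

(⟹) If 154 ∣ r, write r = 154q. Since 154 = 11·14, r = 14·(11q), so 14 ∣ r; and since 154 = 14·11, r = 11·(14q), so 11 ∣ r.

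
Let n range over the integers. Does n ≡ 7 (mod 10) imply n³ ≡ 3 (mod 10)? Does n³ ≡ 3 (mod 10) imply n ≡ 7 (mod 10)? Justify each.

The biconditional holds.

(⟹) Suppose n ≡ 7 (mod 10). Write n = 10j + 7. Then (10j + 7)³ = 1000j³ + 2100j² + 1470j + 343 = 10(100j³ + 210j² + 147j + 34) + 3, so n³ ≡ 3 (mod 10).

(⟸) Conversely, suppose n³ ≡ 3 (mod 10). The only residue r in {0, …, 9} with r³ ≡ 3 (mod 10) is r = 7, so n ≡ 7 (mod 10).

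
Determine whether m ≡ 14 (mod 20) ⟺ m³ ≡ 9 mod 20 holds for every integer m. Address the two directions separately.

Both directions fail.

Forward direction. This fails: take m = 14. Then 14 ≡ 14 (mod 20), but 14³ = 2744 ≡ 4 (mod 20), not 9.

Converse. This fails: take m = 9. Then 9³ = 729 ≡ 9 (mod 20), yet 9 ≡ 9 (mod 20), not 14.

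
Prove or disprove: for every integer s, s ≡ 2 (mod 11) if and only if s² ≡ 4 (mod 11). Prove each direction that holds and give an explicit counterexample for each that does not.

(⇒) Suppose s ≡ 2 (mod 11). Write s = 11j + 2. Then (11j + 2)² = 121j² + 44j + 4 = 11(11j² + 4j) + 4, so s² ≡ 4 (mod 11).

(⇐) This fails: take s = 9. Then 9² = 81 ≡ 4 (mod 11), yet 9 ≡ 9 (mod 11), not 2.

Only the forward implication holds.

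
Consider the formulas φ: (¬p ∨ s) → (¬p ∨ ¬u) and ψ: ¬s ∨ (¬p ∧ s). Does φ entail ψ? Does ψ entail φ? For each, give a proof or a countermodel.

Forward direction. This fails. Under s = T, p = T, u = F, the left side is true but the right side is false.

Converse. Assume the antecedent. If s is true, the antecedent forces (s = T, p = F, u = F) or (s = T, p = F, u = T), and (¬p ∨ s) → (¬p ∨ ¬u) holds there. If s is false, (¬p ∨ s) → (¬p ∨ ¬u) reduces to true regardless of the other variables. Either way (¬p ∨ s) → (¬p ∨ ¬u) holds.

Only the converse holds.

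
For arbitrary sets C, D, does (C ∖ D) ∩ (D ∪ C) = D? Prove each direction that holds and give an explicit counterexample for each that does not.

Forward inclusion. This inclusion fails. Take C = {1}, D = ∅; then 1 ∈ (C ∖ D) ∩ (D ∪ C) but 1 ∉ D.

Reverse inclusion. This inclusion fails. Take C = ∅, D = {1}; then 1 ∈ D but 1 ∉ (C ∖ D) ∩ (D ∪ C).

Both inclusions fail.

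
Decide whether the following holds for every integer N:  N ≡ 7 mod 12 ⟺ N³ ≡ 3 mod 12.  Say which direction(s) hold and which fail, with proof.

(⟹) This fails: take N = 7. Then 7 ≡ 7 (mod 12), but 7³ = 343 ≡ 7 (mod 12), not 3.

(⟸) This fails: take N = 3. Then 3³ = 27 ≡ 3 (mod 12), yet 3 ≡ 3 (mod 12), not 7.

(⇒) fails and (⇐) fails.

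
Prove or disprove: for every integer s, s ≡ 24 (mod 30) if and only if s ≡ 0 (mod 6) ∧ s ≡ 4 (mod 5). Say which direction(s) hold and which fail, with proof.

(→) Suppose s ≡ 24 (mod 30); write s = 30j + 24. Since 6 ∣ 30, reducing mod 6 gives s ≡ 24 ≡ 0 (mod 6); since 5 ∣ 30, reducing mod 5 gives s ≡ 24 ≡ 4 (mod 5).

(←) Conversely, if s ≡ 0 (mod 6) and s ≡ 4 (mod 5), then by the Chinese remainder theorem s ≡ 24 (mod 30). This is exactly s ≡ 24 (mod 30).

Both directions hold; the statement is true.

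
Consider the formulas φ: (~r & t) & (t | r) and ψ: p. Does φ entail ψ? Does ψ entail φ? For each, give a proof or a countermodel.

(→) This fails. Under t = T, p = F, r = F, the left side is true but the right side is false.

(←) This fails. Under t = F, p = T, r = F, the left side is false but the right side is true.

Both directions fail.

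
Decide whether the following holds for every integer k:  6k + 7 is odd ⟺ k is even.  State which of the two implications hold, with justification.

Only the converse holds.

(→) This fails: take k = 3. Then 6k + 7 = 25, which is odd, yet k = 3 is odd, not even.

(←) Suppose k is even. Since 6 is even, 6k is even for every k, so 6k + 7 has the same parity as 7, which is odd. Hence 6k + 7 is odd.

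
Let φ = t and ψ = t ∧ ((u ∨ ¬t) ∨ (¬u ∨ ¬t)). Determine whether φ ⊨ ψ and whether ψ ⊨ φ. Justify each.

Both directions hold.

(⇒) Assume the antecedent. If u is true, the antecedent forces (u = T, t = T), and t ∧ ((u ∨ ¬t) ∨ (¬u ∨ ¬t)) holds there. If u is false, the antecedent forces (u = F, t = T), and t ∧ ((u ∨ ¬t) ∨ (¬u ∨ ¬t)) holds there. Either way t ∧ ((u ∨ ¬t) ∨ (¬u ∨ ¬t)) holds.

(⇐) Assume the antecedent. If u is true, the antecedent forces (u = T, t = T), and t holds there. If u is false, the antecedent forces (u = F, t = T), and t holds there. Either way t holds.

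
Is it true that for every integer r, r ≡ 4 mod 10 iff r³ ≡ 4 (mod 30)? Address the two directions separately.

(⇒) fails; (⇐) holds.

(→) This fails: take r = 14. Then 14 ≡ 4 (mod 10), but 14³ = 2744 ≡ 14 (mod 30), not 4.

(←) Conversely, the residues r modulo 30 with r³ ≡ 4 (mod 30) are exactly {4}, and each is ≡ 4 (mod 10).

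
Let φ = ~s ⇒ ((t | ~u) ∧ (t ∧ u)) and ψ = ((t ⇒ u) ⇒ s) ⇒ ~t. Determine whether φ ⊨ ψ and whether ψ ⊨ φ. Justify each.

Neither implication holds.

[⇒] This fails. Under u = F, s = T, t = T, the left side is true but the right side is false.

[⇐] This fails. Under u = F, s = F, t = F, the left side is false but the right side is true.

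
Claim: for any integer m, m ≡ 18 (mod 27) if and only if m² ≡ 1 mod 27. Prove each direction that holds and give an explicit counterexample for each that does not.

Neither direction holds.

Forward direction. This fails: take m = 18. Then 18 ≡ 18 (mod 27), but 18² = 324 ≡ 0 (mod 27), not 1.

Converse. This fails: take m = 1. Then 1² = 1 ≡ 1 (mod 27), yet 1 ≡ 1 (mod 27), not 18.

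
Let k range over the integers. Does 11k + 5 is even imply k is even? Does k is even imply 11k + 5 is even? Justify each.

(→) This fails: k = 1 gives 11k + 5 = 16, which is even, but 1 is odd, not even.

(←) This also fails: k = 4 is even, but 11k + 5 = 49 is odd, not even.

Neither implication holds.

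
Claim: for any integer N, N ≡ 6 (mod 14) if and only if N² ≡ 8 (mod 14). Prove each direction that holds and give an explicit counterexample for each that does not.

(⇒) Suppose N ≡ 6 (mod 14). Write N = 14j + 6. Then (14j + 6)² = 196j² + 168j + 36 = 14(14j² + 12j + 2) + 8, so N² ≡ 8 (mod 14).

(⇐) This fails: take N = 8. Then 8² = 64 ≡ 8 (mod 14), yet 8 ≡ 8 (mod 14), not 6.

Only the forward implication holds.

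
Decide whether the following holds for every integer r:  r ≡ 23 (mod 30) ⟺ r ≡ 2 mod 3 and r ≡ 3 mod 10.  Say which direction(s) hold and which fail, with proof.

Both directions hold; the statement is true.

[⇐] If r ≡ 2 (mod 3) and r ≡ 3 (mod 10), then by the Chinese remainder theorem r ≡ 23 (mod 30). This is exactly r ≡ 23 (mod 30).

[⇒] Suppose r ≡ 23 (mod 30); write r = 30j + 23. Since 3 ∣ 30, reducing mod 3 gives r ≡ 23 ≡ 2 (mod 3); since 10 ∣ 30, reducing mod 10 gives r ≡ 23 ≡ 3 (mod 10).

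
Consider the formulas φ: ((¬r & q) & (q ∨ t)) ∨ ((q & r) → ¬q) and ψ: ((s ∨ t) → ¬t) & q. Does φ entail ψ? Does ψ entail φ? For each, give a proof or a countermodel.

Neither implication holds.

(→) This fails. Under s = F, t = F, q = F, r = F, the left side is true but the right side is false.

(←) This fails. Under s = F, t = F, q = T, r = T, the left side is false but the right side is true.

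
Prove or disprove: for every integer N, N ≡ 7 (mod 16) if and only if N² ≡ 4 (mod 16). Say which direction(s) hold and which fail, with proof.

Neither direction holds.

(→) This fails: take N = 7. Then 7 ≡ 7 (mod 16), but 7² = 49 ≡ 1 (mod 16), not 4.

(←) This fails: take N = 2. Then 2² = 4 ≡ 4 (mod 16), yet 2 ≡ 2 (mod 16), not 7.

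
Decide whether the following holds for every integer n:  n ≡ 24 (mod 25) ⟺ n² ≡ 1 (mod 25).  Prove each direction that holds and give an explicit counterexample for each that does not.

Only the forward implication holds.

(→) Suppose n ≡ 24 (mod 25). Write n = 25j + 24. Then (25j + 24)² = 625j² + 1200j + 576 = 25(25j² + 48j + 23) + 1, so n² ≡ 1 (mod 25).

(←) This fails: take n = 1. Then 1² = 1 ≡ 1 (mod 25), yet 1 ≡ 1 (mod 25), not 24.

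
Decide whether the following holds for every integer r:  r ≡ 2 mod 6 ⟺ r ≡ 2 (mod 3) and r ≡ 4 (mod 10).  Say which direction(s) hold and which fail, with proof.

Converse. If r ≡ 2 (mod 3) and r ≡ 4 (mod 10), then by the Chinese remainder theorem r ≡ 14 (mod 30). Since 14 ≡ 2 (mod 6) and 6 ∣ 30, we get r ≡ 2 (mod 6).

Forward direction. This fails: r = 2 gives 2 ≡ 2 (mod 6) but 2 ≡ 2 (mod 10), so the conjunction on the right does not hold.

(⇒) fails; (⇐) holds.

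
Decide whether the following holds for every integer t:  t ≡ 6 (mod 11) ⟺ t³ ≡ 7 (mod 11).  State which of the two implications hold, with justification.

(→) Suppose t ≡ 6 (mod 11). Write t = 11j + 6. Then (11j + 6)³ = 1331j³ + 2178j² + 1188j + 216 = 11(121j³ + 198j² + 108j + 19) + 7, so t³ ≡ 7 (mod 11).

(←) Conversely, suppose t³ ≡ 7 (mod 11). The only residue r in {0, …, 10} with r³ ≡ 7 (mod 11) is r = 6, so t ≡ 6 (mod 11).

Both directions hold.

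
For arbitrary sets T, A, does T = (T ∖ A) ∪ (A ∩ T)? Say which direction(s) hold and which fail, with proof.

Both inclusions hold.

(⊆) Let x ∈ T. Then either x ∈ T and x ∉ A; or x ∈ T ∩ A. In each case x ∈ (T ∖ A) ∪ (A ∩ T), so T ⊆ (T ∖ A) ∪ (A ∩ T).

(⊇) Let x ∈ (T ∖ A) ∪ (A ∩ T). Then either x ∈ T and x ∉ A; or x ∈ T ∩ A. In each case x ∈ T, so (T ∖ A) ∪ (A ∩ T) ⊆ T.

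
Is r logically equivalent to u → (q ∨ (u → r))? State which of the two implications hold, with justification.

(⇒) holds; (⇐) fails.

Forward direction. Assume the antecedent. If q is true, u → (q ∨ (u → r)) reduces to true regardless of the other variables. If q is false, the antecedent forces (q = F, u = F, r = T) or (q = F, u = T, r = T), and u → (q ∨ (u → r)) holds there. Either way u → (q ∨ (u → r)) holds.

Converse. This fails. Under q = F, u = F, r = F, the left side is false but the right side is true.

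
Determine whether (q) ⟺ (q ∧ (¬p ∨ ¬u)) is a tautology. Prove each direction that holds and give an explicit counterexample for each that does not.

(⇒) This fails. Under u = T, q = T, p = T, the left side is true but the right side is false.

(⇐) Assume the antecedent. If u is true, the antecedent forces (u = T, q = T, p = F), and q holds there. If u is false, the antecedent forces (u = F, q = T, p = F) or (u = F, q = T, p = T), and q holds there. Either way q holds.

(⇒) fails; (⇐) holds.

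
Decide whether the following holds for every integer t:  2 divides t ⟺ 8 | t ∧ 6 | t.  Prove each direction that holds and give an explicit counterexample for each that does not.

Only the reverse direction holds.

Forward direction. This fails: take t = 2. Certainly 2 ∣ 2, but 8 ∤ 2.

Converse. Suppose 8 ∣ t and 6 ∣ t. Any common multiple of 8 and 6 is a multiple of their lcm; here lcm(8, 6) = 8·6/gcd(8, 6) = 48/2 = 24, so 24 ∣ t. Since 2 ∣ 24, it follows that 2 ∣ t.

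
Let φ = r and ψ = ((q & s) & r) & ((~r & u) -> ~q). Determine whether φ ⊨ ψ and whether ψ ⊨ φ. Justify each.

(⇒) fails; (⇐) holds.

[⇒] This fails. Under q = F, s = F, r = T, u = F, the left side is true but the right side is false.

[⇐] Assume the antecedent. If q is true, the antecedent forces (q = T, s = T, r = T, u = F) or (q = T, s = T, r = T, u = T), and r holds there. If q is false, the antecedent cannot hold. Either way r holds.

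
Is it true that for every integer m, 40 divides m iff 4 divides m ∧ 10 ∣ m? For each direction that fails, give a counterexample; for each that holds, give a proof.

(⟹) If 40 ∣ m, write m = 40q. Since 40 = 10·4, m = 4·(10q), so 4 ∣ m; and since 40 = 4·10, m = 10·(4q), so 10 ∣ m.

(⟸) This fails: take m = 20. Both 4 ∣ 20 and 10 ∣ 20, yet 20 is not a multiple of 40 (since 20 = 0·40 + 20), so 40 ∤ 20.

(⇒) holds; (⇐) fails.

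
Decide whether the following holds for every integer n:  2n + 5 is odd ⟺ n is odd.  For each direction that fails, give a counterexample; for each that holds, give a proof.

(⟹) This fails: take n = 2. Then 2n + 5 = 9, which is odd, yet n = 2 is even, not odd.

(⟸) Suppose n is odd. Since 2 is even, 2n is even for every n, so 2n + 5 has the same parity as 5, which is odd. Hence 2n + 5 is odd.

(⇒) fails; (⇐) holds.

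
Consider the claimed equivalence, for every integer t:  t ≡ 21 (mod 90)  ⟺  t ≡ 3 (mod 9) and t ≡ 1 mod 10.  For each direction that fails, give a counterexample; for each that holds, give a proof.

Both implications hold.

[⇒] Suppose t ≡ 21 (mod 90); write t = 90j + 21. Since 9 ∣ 90, reducing mod 9 gives t ≡ 21 ≡ 3 (mod 9); since 10 ∣ 90, reducing mod 10 gives t ≡ 21 ≡ 1 (mod 10).

[⇐] Conversely, if t ≡ 3 (mod 9) and t ≡ 1 (mod 10), then by the Chinese remainder theorem t ≡ 21 (mod 90). This is exactly t ≡ 21 (mod 90).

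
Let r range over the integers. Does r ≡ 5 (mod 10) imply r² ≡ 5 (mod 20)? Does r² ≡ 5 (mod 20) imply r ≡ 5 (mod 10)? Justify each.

Both directions hold.

Forward direction. Suppose r ≡ 5 (mod 10). Working modulo 20, r ∈ {5, 15}; for each such r, r² ≡ 5 (mod 20).

Converse. The residues r modulo 20 with r² ≡ 5 (mod 20) are exactly {5, 15}, and each is ≡ 5 (mod 10).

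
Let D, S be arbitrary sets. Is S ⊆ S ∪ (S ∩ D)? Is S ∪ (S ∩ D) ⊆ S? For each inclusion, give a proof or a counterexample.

(⊇) Let x ∈ S ∪ (S ∩ D). Then either x ∈ S and x ∉ D; or x ∈ D ∩ S. In each case x ∈ S, so S ∪ (S ∩ D) ⊆ S.

(⊆) Let x ∈ S. Then either x ∈ S and x ∉ D; or x ∈ D ∩ S. In each case x ∈ S ∪ (S ∩ D), so S ⊆ S ∪ (S ∩ D).

Both inclusions hold; the sets are equal.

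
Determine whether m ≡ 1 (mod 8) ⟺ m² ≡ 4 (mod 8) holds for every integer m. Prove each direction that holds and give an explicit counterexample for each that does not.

(⟹) This fails: take m = 1. Then 1 ≡ 1 (mod 8), but 1² = 1 ≡ 1 (mod 8), not 4.

(⟸) This fails: take m = 2. Then 2² = 4 ≡ 4 (mod 8), yet 2 ≡ 2 (mod 8), not 1.

Both directions fail.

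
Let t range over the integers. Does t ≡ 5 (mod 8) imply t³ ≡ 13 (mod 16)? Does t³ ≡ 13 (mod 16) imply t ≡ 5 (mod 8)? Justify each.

Forward direction. This fails: take t = 13. Then 13 ≡ 5 (mod 8), but 13³ = 2197 ≡ 5 (mod 16), not 13.

Converse. The residues r modulo 16 with r³ ≡ 13 (mod 16) are exactly {5}, and each is ≡ 5 (mod 8).

Only the converse holds.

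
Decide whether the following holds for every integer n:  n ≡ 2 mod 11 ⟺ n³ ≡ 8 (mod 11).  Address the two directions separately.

(→) Suppose n ≡ 2 mod 11. Write n = 11j + 2. Then (11j + 2)³ = 1331j³ + 726j² + 132j + 8 = 11(121j³ + 66j² + 12j) + 8, so n³ ≡ 8 (mod 11).

(←) For the converse, argue contrapositively. If n ≢ 2 (mod 11), then n is congruent to one of 0, 1, 3, 4, 5, 6, 7, 8, 9, 10 modulo 11, and these give n³ ≡ 0, 1, 5, 9, 4, 7, 2, 6, 3, 10 respectively — never 8.

The biconditional holds.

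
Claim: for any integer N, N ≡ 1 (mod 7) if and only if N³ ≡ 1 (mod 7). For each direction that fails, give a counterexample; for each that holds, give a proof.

(⇒) holds; (⇐) fails.

Forward direction. Suppose N ≡ 1 (mod 7). Write N = 7j + 1. Then (7j + 1)³ = 343j³ + 147j² + 21j + 1 = 7(49j³ + 21j² + 3j) + 1, so N³ ≡ 1 (mod 7).

Converse. This fails: take N = 2. Then 2³ = 8 ≡ 1 (mod 7), yet 2 ≡ 2 (mod 7), not 1.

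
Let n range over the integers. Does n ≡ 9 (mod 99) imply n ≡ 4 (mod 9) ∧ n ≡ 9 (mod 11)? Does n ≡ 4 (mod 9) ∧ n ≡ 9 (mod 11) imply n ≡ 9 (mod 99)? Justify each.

[⇒] This fails: n = 9 gives 9 ≡ 9 (mod 99) but 9 ≡ 0 (mod 9), so the conjunction on the right does not hold.

[⇐] This fails: n = 31 satisfies both congruences on the right (31 ≡ 4 mod 9 and 31 ≡ 9 mod 11) yet 31 ≡ 31 (mod 99), not 9.

Neither implication holds.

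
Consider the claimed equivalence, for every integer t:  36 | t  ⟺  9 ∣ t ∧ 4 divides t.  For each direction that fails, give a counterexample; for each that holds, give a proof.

Forward direction. If 36 ∣ t, write t = 36q. Since 36 = 4·9, t = 9·(4q), so 9 ∣ t; and since 36 = 9·4, t = 4·(9q), so 4 ∣ t.

Converse. Suppose 9 ∣ t and 4 ∣ t. Any common multiple of 9 and 4 is a multiple of their lcm; here gcd(9, 4) = 1, so lcm(9, 4) = 9·4 = 36, so 36 ∣ t.

Both directions hold.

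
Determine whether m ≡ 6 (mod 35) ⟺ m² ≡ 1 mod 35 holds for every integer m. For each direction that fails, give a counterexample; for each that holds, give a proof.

Not equivalent: only (⇒) holds.

(⟹) Suppose m ≡ 6 (mod 35). Write m = 35j + 6. Then (35j + 6)² = 1225j² + 420j + 36 = 35(35j² + 12j + 1) + 1, so m² ≡ 1 (mod 35).

(⟸) This fails: take m = 1. Then 1² = 1 ≡ 1 (mod 35), yet 1 ≡ 1 (mod 35), not 6.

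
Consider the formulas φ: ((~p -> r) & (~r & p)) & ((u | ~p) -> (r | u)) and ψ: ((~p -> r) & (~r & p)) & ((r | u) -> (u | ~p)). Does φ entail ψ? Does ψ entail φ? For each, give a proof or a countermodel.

(→) Assume the antecedent. If p is true, the antecedent forces (p = T, u = F, r = F) or (p = T, u = T, r = F), and the consequent holds there. If p is false, the antecedent cannot hold. Either way the consequent holds.

(←) Assume the antecedent. If p is true, the antecedent forces (p = T, u = F, r = F) or (p = T, u = T, r = F), and the consequent holds there. If p is false, the antecedent cannot hold. Either way the consequent holds.

Both directions hold.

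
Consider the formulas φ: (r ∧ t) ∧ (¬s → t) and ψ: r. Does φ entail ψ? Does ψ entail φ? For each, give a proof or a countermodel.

Only the forward direction holds.

(→) Assume the antecedent. If s is true, the antecedent forces (s = T, t = T, r = T), and r holds there. If s is false, the antecedent forces (s = F, t = T, r = T), and r holds there. Either way r holds.

(←) This fails. Under s = F, t = F, r = T, the left side is false but the right side is true.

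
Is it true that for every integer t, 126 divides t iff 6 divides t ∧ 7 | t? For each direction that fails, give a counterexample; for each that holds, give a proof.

The forward direction holds; the converse fails.

(⟹) If 126 ∣ t, write t = 126q. Since 126 = 21·6, t = 6·(21q), so 6 ∣ t; and since 126 = 18·7, t = 7·(18q), so 7 ∣ t.

(⟸) This fails: take t = 42. Both 6 ∣ 42 and 7 ∣ 42, yet 42 is not a multiple of 126 (since 42 = 0·126 + 42), so 126 ∤ 42.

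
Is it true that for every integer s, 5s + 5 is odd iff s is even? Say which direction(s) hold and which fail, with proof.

(⟸) Suppose s is even; write s = 2j. Then 5s + 5 = 5·(2j) + 5 = 2·5j + 5, which is odd.

(⟹) Suppose 5s + 5 is odd. Since 5 is odd, 5s and s have the same parity, so 5s + 5 ≡ s + 5 (mod 2). As 5 is odd, 5s + 5 is odd exactly when s is even. Thus s is even.

Both directions hold; the statement is true.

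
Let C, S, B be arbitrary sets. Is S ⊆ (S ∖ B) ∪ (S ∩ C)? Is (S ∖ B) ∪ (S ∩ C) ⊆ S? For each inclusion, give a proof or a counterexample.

(⊆) This inclusion fails. Take C = ∅, S = {1}, B = {1}; then 1 ∈ S but 1 ∉ (S ∖ B) ∪ (S ∩ C).

(⊇) Let x ∈ (S ∖ B) ∪ (S ∩ C). Then either x ∈ S and x ∉ C, B; or x ∈ C ∩ S and x ∉ B; or x ∈ C ∩ S ∩ B. In each case x ∈ S, so (S ∖ B) ∪ (S ∩ C) ⊆ S.

(⊆) fails; (⊇) holds.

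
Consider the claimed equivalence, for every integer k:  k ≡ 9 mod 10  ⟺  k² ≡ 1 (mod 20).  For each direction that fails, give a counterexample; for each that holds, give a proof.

Converse. This fails: take k = 1. Then 1² = 1 ≡ 1 (mod 20), yet 1 ≡ 1 (mod 10), not 9.

Forward direction. Suppose k ≡ 9 (mod 10). Working modulo 20, k ∈ {9, 19}; for each such r, r² ≡ 1 (mod 20).

Only the forward direction holds.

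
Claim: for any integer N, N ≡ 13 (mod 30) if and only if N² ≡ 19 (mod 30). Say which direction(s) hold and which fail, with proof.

[⇒] Suppose N ≡ 13 (mod 30). Write N = 30j + 13. Then (30j + 13)² = 900j² + 780j + 169 = 30(30j² + 26j + 5) + 19, so N² ≡ 19 (mod 30).

[⇐] This fails: take N = 7. Then 7² = 49 ≡ 19 (mod 30), yet 7 ≡ 7 (mod 30), not 13.

Only the forward direction holds.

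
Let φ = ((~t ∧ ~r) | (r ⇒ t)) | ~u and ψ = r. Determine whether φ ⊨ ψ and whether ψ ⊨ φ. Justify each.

[⇒] This fails. Under u = F, r = F, t = F, the left side is true but the right side is false.

[⇐] This fails. Under u = T, r = T, t = F, the left side is false but the right side is true.

(⇒) fails and (⇐) fails.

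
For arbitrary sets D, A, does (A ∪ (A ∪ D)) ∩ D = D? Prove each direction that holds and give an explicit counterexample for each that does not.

(⟹) Let x ∈ (A ∪ (A ∪ D)) ∩ D. Then either x ∈ D and x ∉ A; or x ∈ D ∩ A. In each case x ∈ D, so (A ∪ (A ∪ D)) ∩ D ⊆ D.

(⟸) Let x ∈ D. Then either x ∈ D and x ∉ A; or x ∈ D ∩ A. In each case x ∈ (A ∪ (A ∪ D)) ∩ D, so D ⊆ (A ∪ (A ∪ D)) ∩ D.

The two sets are equal.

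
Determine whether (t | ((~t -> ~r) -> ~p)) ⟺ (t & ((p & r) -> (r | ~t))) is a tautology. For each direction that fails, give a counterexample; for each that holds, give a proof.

Only the converse holds.

(⟹) This fails. Under r = F, t = F, p = F, the left side is true but the right side is false.

(⟸) Assume the antecedent. If r is true, t | ((~t -> ~r) -> ~p) reduces to true regardless of the other variables. If r is false, the antecedent forces (r = F, t = T, p = F) or (r = F, t = T, p = T), and t | ((~t -> ~r) -> ~p) holds there. Either way t | ((~t -> ~r) -> ~p) holds.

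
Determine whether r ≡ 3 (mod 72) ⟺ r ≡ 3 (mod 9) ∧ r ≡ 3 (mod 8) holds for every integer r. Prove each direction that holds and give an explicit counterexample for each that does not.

(←) If r ≡ 3 (mod 9) and r ≡ 3 (mod 8), then by the Chinese remainder theorem r ≡ 3 (mod 72). This is exactly r ≡ 3 (mod 72).

(→) Suppose r ≡ 3 (mod 72); write r = 72j + 3. Since 9 ∣ 72, reducing mod 9 gives r ≡ 3 (mod 9); since 8 ∣ 72, reducing mod 8 gives r ≡ 3 (mod 8).

Both directions hold.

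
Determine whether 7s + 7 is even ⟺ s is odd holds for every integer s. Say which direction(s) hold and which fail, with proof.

Equivalent; both directions hold.

(⇒) Suppose 7s + 7 is even. Since 7 is odd, 7s and s have the same parity, so 7s + 7 ≡ s + 7 (mod 2). As 7 is odd, 7s + 7 is even exactly when s is odd. Thus s is odd.

(⇐) Conversely, suppose s is odd; write s = 2j + 1. Then 7s + 7 = 7·(2j + 1) + 7 = 2·7j + 14, which is even.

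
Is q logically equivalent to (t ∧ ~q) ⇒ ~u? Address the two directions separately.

Only the forward implication holds.

[⇐] This fails. Under q = F, u = F, t = F, the left side is false but the right side is true.

[⇒] Assume the antecedent. If q is true, (t ∧ ~q) ⇒ ~u reduces to true regardless of the other variables. If q is false, the antecedent cannot hold. Either way (t ∧ ~q) ⇒ ~u holds.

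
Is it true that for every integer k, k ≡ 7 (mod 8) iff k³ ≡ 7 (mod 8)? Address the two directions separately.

(⟹) Suppose k ≡ 7 (mod 8). Write k = 8j + 7. Then (8j + 7)³ = 512j³ + 1344j² + 1176j + 343 = 8(64j³ + 168j² + 147j + 42) + 7, so k³ ≡ 7 (mod 8).

(⟸) For the converse, argue contrapositively. If k ≢ 7 (mod 8), then k is congruent to one of 0, 1, 2, 3, 4, 5, 6 modulo 8, and these give k³ ≡ 0, 1, 0, 3, 0, 5, 0 respectively — never 7.

The biconditional holds.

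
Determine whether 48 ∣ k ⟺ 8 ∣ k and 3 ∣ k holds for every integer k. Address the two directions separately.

Not equivalent: only (⇒) holds.

(⟹) If 48 ∣ k, write k = 48q. Since 48 = 6·8, k = 8·(6q), so 8 ∣ k; and since 48 = 16·3, k = 3·(16q), so 3 ∣ k.

(⟸) This fails: take k = 24. Both 8 ∣ 24 and 3 ∣ 24, yet 24 is not a multiple of 48 (since 24 = 0·48 + 24), so 48 ∤ 24.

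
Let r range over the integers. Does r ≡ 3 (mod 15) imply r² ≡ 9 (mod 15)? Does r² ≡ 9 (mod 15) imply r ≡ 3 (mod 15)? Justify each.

[⇒] Suppose r ≡ 3 (mod 15). Write r = 15j + 3. Then (15j + 3)² = 225j² + 90j + 9 = 15(15j² + 6j) + 9, so r² ≡ 9 (mod 15).

[⇐] This fails: take r = 12. Then 12² = 144 ≡ 9 (mod 15), yet 12 ≡ 12 (mod 15), not 3.

Only the forward implication holds.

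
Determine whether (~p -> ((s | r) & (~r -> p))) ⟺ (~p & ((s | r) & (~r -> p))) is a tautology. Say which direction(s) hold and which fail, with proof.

(⇒) This fails. Under p = T, s = F, r = F, the left side is true but the right side is false.

(⇐) Assume the antecedent. If p is true, the antecedent cannot hold. If p is false, the antecedent forces (p = F, s = F, r = T) or (p = F, s = T, r = T), and ~p -> ((s | r) & (~r -> p)) holds there. Either way ~p -> ((s | r) & (~r -> p)) holds.

Only the reverse direction holds.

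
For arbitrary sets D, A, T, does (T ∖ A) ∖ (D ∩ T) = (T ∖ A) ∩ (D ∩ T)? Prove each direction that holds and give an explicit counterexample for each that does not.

Forward inclusion. This inclusion fails. Take D = ∅, A = ∅, T = {1}; then 1 ∈ (T ∖ A) ∖ (D ∩ T) but 1 ∉ (T ∖ A) ∩ (D ∩ T).

Reverse inclusion. This inclusion fails. Take D = {1}, A = ∅, T = {1}; then 1 ∈ (T ∖ A) ∩ (D ∩ T) but 1 ∉ (T ∖ A) ∖ (D ∩ T).

(⊆) fails and (⊇) fails.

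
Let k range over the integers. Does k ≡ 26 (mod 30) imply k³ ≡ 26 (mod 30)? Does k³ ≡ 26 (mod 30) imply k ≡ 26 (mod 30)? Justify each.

[⇒] Suppose k ≡ 26 (mod 30). Write k = 30j + 26. Then (30j + 26)³ = 27000j³ + 70200j² + 60840j + 17576 = 30(900j³ + 2340j² + 2028j + 585) + 26, so k³ ≡ 26 (mod 30).

[⇐] Conversely, suppose k³ ≡ 26 (mod 30). The only residue r in {0, …, 29} with r³ ≡ 26 (mod 30) is r = 26, so k ≡ 26 (mod 30).

Both directions hold; the statement is true.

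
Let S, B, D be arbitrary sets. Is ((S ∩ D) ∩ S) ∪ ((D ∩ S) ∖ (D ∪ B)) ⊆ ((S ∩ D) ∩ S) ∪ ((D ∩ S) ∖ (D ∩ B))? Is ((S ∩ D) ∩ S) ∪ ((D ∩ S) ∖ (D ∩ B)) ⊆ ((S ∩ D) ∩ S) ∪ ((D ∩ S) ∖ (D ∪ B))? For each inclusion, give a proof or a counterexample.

Both inclusions hold; the sets are equal.

(⟹) Let x ∈ ((S ∩ D) ∩ S) ∪ ((D ∩ S) ∖ (D ∪ B)). Then either x ∈ S ∩ D and x ∉ B; or x ∈ S ∩ B ∩ D. In each case x ∈ ((S ∩ D) ∩ S) ∪ ((D ∩ S) ∖ (D ∩ B)), so ((S ∩ D) ∩ S) ∪ ((D ∩ S) ∖ (D ∪ B)) ⊆ ((S ∩ D) ∩ S) ∪ ((D ∩ S) ∖ (D ∩ B)).

(⟸) Let x ∈ ((S ∩ D) ∩ S) ∪ ((D ∩ S) ∖ (D ∩ B)). Then either x ∈ S ∩ D and x ∉ B; or x ∈ S ∩ B ∩ D. In each case x ∈ ((S ∩ D) ∩ S) ∪ ((D ∩ S) ∖ (D ∪ B)), so ((S ∩ D) ∩ S) ∪ ((D ∩ S) ∖ (D ∩ B)) ⊆ ((S ∩ D) ∩ S) ∪ ((D ∩ S) ∖ (D ∪ B)).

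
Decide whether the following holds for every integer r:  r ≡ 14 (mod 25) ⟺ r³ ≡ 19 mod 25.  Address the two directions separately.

Forward direction. Suppose r ≡ 14 (mod 25). Write r = 25j + 14. Then (25j + 14)³ = 15625j³ + 26250j² + 14700j + 2744 = 25(625j³ + 1050j² + 588j + 109) + 19, so r³ ≡ 19 (mod 25).

Converse. Suppose r³ ≡ 19 (mod 25). The only residue r in {0, …, 24} with r³ ≡ 19 (mod 25) is r = 14, so r ≡ 14 (mod 25).

Equivalent; both directions hold.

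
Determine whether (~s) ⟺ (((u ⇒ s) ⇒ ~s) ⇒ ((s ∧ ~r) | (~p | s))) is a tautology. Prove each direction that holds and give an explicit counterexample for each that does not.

(→) This fails. Under r = F, u = F, s = F, p = T, the left side is true but the right side is false.

(←) This fails. Under r = F, u = F, s = T, p = F, the left side is false but the right side is true.

Neither direction holds.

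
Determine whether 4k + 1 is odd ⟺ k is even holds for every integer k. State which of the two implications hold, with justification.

(⟹) This fails: take k = 1. Then 4k + 1 = 5, which is odd, yet k = 1 is odd, not even.

(⟸) Suppose k is even. Since 4 is even, 4k is even for every k, so 4k + 1 has the same parity as 1, which is odd. Hence 4k + 1 is odd.

(⇒) fails; (⇐) holds.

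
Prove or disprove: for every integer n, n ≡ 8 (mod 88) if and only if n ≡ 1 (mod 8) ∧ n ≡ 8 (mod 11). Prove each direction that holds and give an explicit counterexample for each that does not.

Both directions fail.

[⇒] This fails: n = 8 gives 8 ≡ 8 (mod 88) but 8 ≡ 0 (mod 8), so the conjunction on the right does not hold.

[⇐] This fails: n = 41 satisfies both congruences on the right (41 ≡ 1 mod 8 and 41 ≡ 8 mod 11) yet 41 ≡ 41 (mod 88), not 8.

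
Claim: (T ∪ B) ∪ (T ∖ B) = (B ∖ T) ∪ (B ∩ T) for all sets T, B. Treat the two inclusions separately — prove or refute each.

(⟹) This inclusion fails. Take T = {1}, B = ∅; then 1 ∈ (T ∪ B) ∪ (T ∖ B) but 1 ∉ (B ∖ T) ∪ (B ∩ T).

(⟸) Let x ∈ (B ∖ T) ∪ (B ∩ T). Then either x ∈ B and x ∉ T; or x ∈ T ∩ B. In each case x ∈ (T ∪ B) ∪ (T ∖ B), so (B ∖ T) ∪ (B ∩ T) ⊆ (T ∪ B) ∪ (T ∖ B).

The sets are not equal: only the reverse inclusion holds.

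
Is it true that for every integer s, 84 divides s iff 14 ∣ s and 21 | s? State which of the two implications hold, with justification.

The forward direction holds; the converse fails.

Forward direction. If 84 ∣ s, write s = 84q. Since 84 = 6·14, s = 14·(6q), so 14 ∣ s; and since 84 = 4·21, s = 21·(4q), so 21 ∣ s.

Converse. This fails: take s = 42. Both 14 ∣ 42 and 21 ∣ 42, yet 42 is not a multiple of 84 (since 42 = 0·84 + 42), so 84 ∤ 42.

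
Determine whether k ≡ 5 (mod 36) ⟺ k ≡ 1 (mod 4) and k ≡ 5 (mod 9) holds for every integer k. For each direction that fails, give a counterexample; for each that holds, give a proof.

Both directions hold; the statement is true.

[⇐] If k ≡ 1 (mod 4) and k ≡ 5 (mod 9), then by the Chinese remainder theorem k ≡ 5 (mod 36). This is exactly k ≡ 5 (mod 36).

[⇒] Suppose k ≡ 5 (mod 36); write k = 36j + 5. Since 4 ∣ 36, reducing mod 4 gives k ≡ 5 ≡ 1 (mod 4); since 9 ∣ 36, reducing mod 9 gives k ≡ 5 (mod 9).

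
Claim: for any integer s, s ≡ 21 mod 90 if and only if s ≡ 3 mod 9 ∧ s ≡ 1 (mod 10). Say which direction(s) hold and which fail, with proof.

Both directions hold; the statement is true.

(→) Suppose s ≡ 21 (mod 90); write s = 90j + 21. Since 9 ∣ 90, reducing mod 9 gives s ≡ 21 ≡ 3 (mod 9); since 10 ∣ 90, reducing mod 10 gives s ≡ 21 ≡ 1 (mod 10).

(←) Conversely, if s ≡ 3 (mod 9) and s ≡ 1 (mod 10), then by the Chinese remainder theorem s ≡ 21 (mod 90). This is exactly s ≡ 21 (mod 90).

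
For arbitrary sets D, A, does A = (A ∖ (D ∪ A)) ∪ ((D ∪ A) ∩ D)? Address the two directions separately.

Both inclusions fail.

(⟹) This inclusion fails. Take D = ∅, A = {1}; then 1 ∈ A but 1 ∉ (A ∖ (D ∪ A)) ∪ ((D ∪ A) ∩ D).

(⟸) This inclusion fails. Take D = {1}, A = ∅; then 1 ∈ (A ∖ (D ∪ A)) ∪ ((D ∪ A) ∩ D) but 1 ∉ A.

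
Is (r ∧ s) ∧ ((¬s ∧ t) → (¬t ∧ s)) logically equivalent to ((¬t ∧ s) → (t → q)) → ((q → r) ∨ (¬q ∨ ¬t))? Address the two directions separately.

Converse. This fails. Under r = F, t = F, q = F, s = F, the left side is false but the right side is true.

Forward direction. Assume the antecedent. If r is true, the consequent reduces to true regardless of the other variables. If r is false, the antecedent cannot hold. Either way the consequent holds.

Only the forward implication holds.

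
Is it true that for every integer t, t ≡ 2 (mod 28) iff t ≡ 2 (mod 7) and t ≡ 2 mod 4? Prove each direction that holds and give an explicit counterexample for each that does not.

Both directions hold; the statement is true.

(⟹) Suppose t ≡ 2 (mod 28); write t = 28j + 2. Since 7 ∣ 28, reducing mod 7 gives t ≡ 2 (mod 7); since 4 ∣ 28, reducing mod 4 gives t ≡ 2 (mod 4).

(⟸) Conversely, if t ≡ 2 (mod 7) and t ≡ 2 (mod 4), then by the Chinese remainder theorem t ≡ 2 (mod 28). This is exactly t ≡ 2 (mod 28).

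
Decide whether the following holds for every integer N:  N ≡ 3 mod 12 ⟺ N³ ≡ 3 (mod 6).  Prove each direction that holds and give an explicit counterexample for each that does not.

(⟹) Suppose N ≡ 3 (mod 12). Then N³ ≡ 3³ = 27 (mod 12), and since 6 ∣ 12, also N³ ≡ 3 (mod 6).

(⟸) This fails: take N = 9. Then 9³ = 729 ≡ 3 (mod 6), yet 9 ≡ 9 (mod 12), not 3.

The forward direction holds; the converse fails.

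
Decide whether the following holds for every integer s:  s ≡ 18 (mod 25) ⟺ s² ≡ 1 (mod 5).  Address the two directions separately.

Both directions fail.

Forward direction. This fails: take s = 18. Then 18 ≡ 18 (mod 25), but 18² = 324 ≡ 4 (mod 5), not 1.

Converse. This fails: take s = 1. Then 1² = 1 ≡ 1 (mod 5), yet 1 ≡ 1 (mod 25), not 18.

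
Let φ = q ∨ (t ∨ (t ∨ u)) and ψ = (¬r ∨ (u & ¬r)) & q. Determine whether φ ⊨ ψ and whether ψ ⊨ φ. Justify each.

[⇒] This fails. Under u = T, q = F, t = F, r = F, the left side is true but the right side is false.

[⇐] Assume the antecedent. If u is true, q ∨ (t ∨ (t ∨ u)) reduces to true regardless of the other variables. If u is false, the antecedent forces (u = F, q = T, t = F, r = F) or (u = F, q = T, t = T, r = F), and q ∨ (t ∨ (t ∨ u)) holds there. Either way q ∨ (t ∨ (t ∨ u)) holds.

Only the converse holds.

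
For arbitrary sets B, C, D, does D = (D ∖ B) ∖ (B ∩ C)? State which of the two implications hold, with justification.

Forward inclusion. This inclusion fails. Take B = {1}, C = ∅, D = {1}; then 1 ∈ D but 1 ∉ (D ∖ B) ∖ (B ∩ C).

Reverse inclusion. Let x ∈ (D ∖ B) ∖ (B ∩ C). Then either x ∈ D and x ∉ B, C; or x ∈ C ∩ D and x ∉ B. In each case x ∈ D, so (D ∖ B) ∖ (B ∩ C) ⊆ D.

(⊆) fails; (⊇) holds.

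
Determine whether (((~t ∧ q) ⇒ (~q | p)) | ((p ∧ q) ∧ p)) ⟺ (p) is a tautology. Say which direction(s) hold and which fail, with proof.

(⟸) Assume the antecedent. If t is true, the consequent reduces to true regardless of the other variables. If t is false, the antecedent forces (t = F, q = F, p = T) or (t = F, q = T, p = T), and the consequent holds there. Either way the consequent holds.

(⟹) This fails. Under t = F, q = F, p = F, the left side is true but the right side is false.

Only the converse holds.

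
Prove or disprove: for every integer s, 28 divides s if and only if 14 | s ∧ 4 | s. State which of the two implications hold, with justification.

Both directions hold.

(⟸) Suppose 14 ∣ s and 4 ∣ s. Any common multiple of 14 and 4 is a multiple of their lcm; here lcm(14, 4) = 14·4/gcd(14, 4) = 56/2 = 28, so 28 ∣ s.

(⟹) If 28 ∣ s, write s = 28q. Since 28 = 2·14, s = 14·(2q), so 14 ∣ s; and since 28 = 7·4, s = 4·(7q), so 4 ∣ s.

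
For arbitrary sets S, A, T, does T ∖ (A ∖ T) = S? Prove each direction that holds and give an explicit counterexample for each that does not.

(⟹) This inclusion fails. Take S = ∅, A = ∅, T = {1}; then 1 ∈ T ∖ (A ∖ T) but 1 ∉ S.

(⟸) This inclusion fails. Take S = {1}, A = ∅, T = ∅; then 1 ∈ S but 1 ∉ T ∖ (A ∖ T).

Both inclusions fail.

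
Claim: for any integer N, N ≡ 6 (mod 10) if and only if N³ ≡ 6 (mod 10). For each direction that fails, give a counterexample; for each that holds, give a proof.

Both implications hold.

(⟹) Suppose N ≡ 6 (mod 10). Write N = 10j + 6. Then (10j + 6)³ = 1000j³ + 1800j² + 1080j + 216 = 10(100j³ + 180j² + 108j + 21) + 6, so N³ ≡ 6 (mod 10).

(⟸) Conversely, suppose N³ ≡ 6 (mod 10). The only residue r in {0, …, 9} with r³ ≡ 6 (mod 10) is r = 6, so N ≡ 6 (mod 10).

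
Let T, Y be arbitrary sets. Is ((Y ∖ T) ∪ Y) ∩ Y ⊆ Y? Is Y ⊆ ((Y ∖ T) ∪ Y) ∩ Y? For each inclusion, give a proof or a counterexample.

Reverse inclusion. Let x ∈ Y. Then either x ∈ Y and x ∉ T; or x ∈ T ∩ Y. In each case x ∈ ((Y ∖ T) ∪ Y) ∩ Y, so Y ⊆ ((Y ∖ T) ∪ Y) ∩ Y.

Forward inclusion. Let x ∈ ((Y ∖ T) ∪ Y) ∩ Y. Then either x ∈ Y and x ∉ T; or x ∈ T ∩ Y. In each case x ∈ Y, so ((Y ∖ T) ∪ Y) ∩ Y ⊆ Y.

The two sets are equal.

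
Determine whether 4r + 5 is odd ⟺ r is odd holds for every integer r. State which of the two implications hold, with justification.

Forward direction. This fails: take r = 6. Then 4r + 5 = 29, which is odd, yet r = 6 is even, not odd.

Converse. Suppose r is odd. Since 4 is even, 4r is even for every r, so 4r + 5 has the same parity as 5, which is odd. Hence 4r + 5 is odd.

Only the converse holds.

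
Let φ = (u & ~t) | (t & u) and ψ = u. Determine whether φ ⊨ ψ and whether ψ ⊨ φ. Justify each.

Forward direction. Assume the antecedent. If u is true, u reduces to true regardless of the other variables. If u is false, the antecedent cannot hold. Either way u holds.

Converse. Assume the antecedent. If u is true, (u & ~t) | (t & u) reduces to true regardless of the other variables. If u is false, the antecedent cannot hold. Either way (u & ~t) | (t & u) holds.

Both directions hold.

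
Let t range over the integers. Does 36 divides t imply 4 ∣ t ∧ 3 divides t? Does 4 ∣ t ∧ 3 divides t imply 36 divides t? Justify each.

(⇒) holds; (⇐) fails.

(⟸) This fails: take t = 12. Both 4 ∣ 12 and 3 ∣ 12, yet 12 is not a multiple of 36 (since 12 = 0·36 + 12), so 36 ∤ 12.

(⟹) If 36 ∣ t, write t = 36q. Since 36 = 9·4, t = 4·(9q), so 4 ∣ t; and since 36 = 12·3, t = 3·(12q), so 3 ∣ t.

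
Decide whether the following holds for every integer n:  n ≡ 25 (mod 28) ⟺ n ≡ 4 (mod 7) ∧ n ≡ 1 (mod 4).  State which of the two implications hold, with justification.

(←) If n ≡ 4 (mod 7) and n ≡ 1 (mod 4), then by the Chinese remainder theorem n ≡ 25 (mod 28). This is exactly n ≡ 25 (mod 28).

(→) Suppose n ≡ 25 (mod 28); write n = 28j + 25. Since 7 ∣ 28, reducing mod 7 gives n ≡ 25 ≡ 4 (mod 7); since 4 ∣ 28, reducing mod 4 gives n ≡ 25 ≡ 1 (mod 4).

Both directions hold.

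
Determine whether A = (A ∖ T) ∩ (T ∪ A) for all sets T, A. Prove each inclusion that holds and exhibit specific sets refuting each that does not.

Forward inclusion. This inclusion fails. Take T = {1}, A = {1}; then 1 ∈ A but 1 ∉ (A ∖ T) ∩ (T ∪ A).

Reverse inclusion. Let x ∈ (A ∖ T) ∩ (T ∪ A). Then x ∈ A and x ∉ T, from which x ∈ A.

(⊆) fails; (⊇) holds.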